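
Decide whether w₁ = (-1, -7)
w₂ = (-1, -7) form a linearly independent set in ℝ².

Row-reduce the matrix whose columns are w₁, w₂.
The reduction yields 1 nonzero row, so the rank is 1.
Since rank 1 < 2, the set is linearly dependent.
Indeed w₁ - w₂ = 0.

linearly dependent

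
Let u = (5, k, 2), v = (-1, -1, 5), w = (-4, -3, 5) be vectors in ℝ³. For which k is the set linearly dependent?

Dependence holds iff the 3×3 matrix [u v w] is singular.
The determinant works out to 48 - 15*k.
Solving 48 - 15*k = 0 yields k = 16/5.

k = 16/5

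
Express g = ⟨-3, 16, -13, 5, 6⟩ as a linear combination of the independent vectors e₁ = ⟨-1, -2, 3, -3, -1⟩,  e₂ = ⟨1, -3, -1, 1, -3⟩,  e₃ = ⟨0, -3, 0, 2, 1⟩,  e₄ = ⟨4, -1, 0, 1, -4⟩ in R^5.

Set up the augmented matrix [e₁ | e₂ | e₃ | e₄ | g] and row-reduce.
The system has the unique solution (α₁, …, α₄) = (-4, 1, -3, -2).

g = -4e₁ + e₂ - 3e₃ - 2e₄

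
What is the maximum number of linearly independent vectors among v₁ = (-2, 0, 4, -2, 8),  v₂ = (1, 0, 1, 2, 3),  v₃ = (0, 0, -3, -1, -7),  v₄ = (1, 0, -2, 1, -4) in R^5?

Form the matrix with v₁, v₂, v₃, v₄ as columns and reduce.
The echelon form has 2 nonzero rows, so the rank is 2.

2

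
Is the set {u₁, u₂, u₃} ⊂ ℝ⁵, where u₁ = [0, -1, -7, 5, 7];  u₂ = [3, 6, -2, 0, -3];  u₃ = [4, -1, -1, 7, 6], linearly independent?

linearly independent

Row-reduce the matrix whose columns are u₁, u₂, u₃.
The reduction yields 3 nonzero rows, so the rank is 3.
Since rank = 3 (the number of vectors), the set is linearly independent.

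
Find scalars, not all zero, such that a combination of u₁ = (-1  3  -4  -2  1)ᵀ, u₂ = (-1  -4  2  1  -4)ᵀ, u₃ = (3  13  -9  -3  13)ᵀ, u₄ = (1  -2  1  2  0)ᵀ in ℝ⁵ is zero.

Set up α₁u₁ + … + α₄u₄ = 0 and solve the homogeneous system.
The free variable yields coefficients (1, -3, -1, 1) (any nonzero multiple also works).

u₁ - 3u₂ - u₃ + u₄ = 0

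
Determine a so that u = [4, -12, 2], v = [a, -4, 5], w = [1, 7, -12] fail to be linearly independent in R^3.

Dependence holds iff the 3×3 matrix [u v w] is singular.
Expanding, det = -130*a.
Solving -130*a = 0 yields a = 0.

a = 0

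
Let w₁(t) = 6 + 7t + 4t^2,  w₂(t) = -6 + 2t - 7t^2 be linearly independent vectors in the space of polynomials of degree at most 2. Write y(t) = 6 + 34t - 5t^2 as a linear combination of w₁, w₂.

y = 4w₁ + 3w₂

Take coordinate vectors relative to {1, t, t^2}.
Solve the system with w₁, w₂ as columns and y as the right-hand side.
Row-reducing the augmented matrix gives the unique coefficients (α₁, α₂) = (4, 3).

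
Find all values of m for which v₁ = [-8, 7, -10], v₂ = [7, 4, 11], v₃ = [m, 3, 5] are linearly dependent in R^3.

The vectors are dependent exactly when the determinant of the matrix with rows v₁, v₂, v₃ vanishes.
Expanding, det = 117*m - 351.
Solving 117*m - 351 = 0 yields m = 3.

m = 3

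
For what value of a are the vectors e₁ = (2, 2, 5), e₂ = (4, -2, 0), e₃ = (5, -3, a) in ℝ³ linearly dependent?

a = -5/6

Place the vectors as rows of a 3×3 matrix; dependence ⇔ determinant zero.
The determinant works out to -12*a - 10.
Setting this to zero gives a = -5/6.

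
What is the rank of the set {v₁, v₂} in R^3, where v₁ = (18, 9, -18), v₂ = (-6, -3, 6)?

Form the matrix with v₁, v₂ as columns and reduce.
There is 1 pivot column, so rank = 1.

rank 1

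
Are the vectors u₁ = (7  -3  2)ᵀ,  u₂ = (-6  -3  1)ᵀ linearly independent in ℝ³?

linearly independent

Place the vectors as rows of a 2×3 matrix and reduce to echelon form.
The reduction yields 2 nonzero rows, so the rank is 2.
Since rank = 2 (the number of vectors), the set is linearly independent.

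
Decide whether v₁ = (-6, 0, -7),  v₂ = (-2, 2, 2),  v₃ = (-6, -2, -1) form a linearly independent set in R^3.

linearly independent

Form the 3×3 matrix with these as columns; its determinant is -124.
A nonzero determinant means the columns are linearly independent.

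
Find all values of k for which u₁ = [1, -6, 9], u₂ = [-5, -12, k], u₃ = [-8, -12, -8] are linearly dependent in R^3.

The set is linearly dependent precisely when det[u₁; u₂; u₃] = 0.
Cofactor expansion gives det = 60*k + 12.
This vanishes exactly when k = -1/5.

k = -1/5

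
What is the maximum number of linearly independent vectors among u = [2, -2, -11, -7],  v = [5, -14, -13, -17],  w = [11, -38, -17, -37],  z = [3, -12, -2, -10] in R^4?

Row-reduce the 4×4 matrix with these as rows.
The echelon form has 2 nonzero rows, so the rank is 2.

2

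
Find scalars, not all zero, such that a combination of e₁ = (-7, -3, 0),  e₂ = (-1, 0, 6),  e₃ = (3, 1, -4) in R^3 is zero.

Row-reduce the matrix with e₁, e₂, e₃ as columns; the null space gives the coefficients.
A generator of the null space is (1, 2, 3).

e₁ + 2e₂ + 3e₃ = 0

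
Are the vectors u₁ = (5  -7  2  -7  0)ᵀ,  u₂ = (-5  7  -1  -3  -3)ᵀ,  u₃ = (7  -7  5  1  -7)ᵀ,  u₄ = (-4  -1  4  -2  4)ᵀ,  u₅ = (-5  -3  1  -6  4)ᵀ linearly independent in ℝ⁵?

linearly independent

Place the vectors as rows of a 5×5 matrix and reduce to echelon form.
The reduction yields 5 nonzero rows, so the rank is 5.
Since rank = 5 (the number of vectors), the set is linearly independent.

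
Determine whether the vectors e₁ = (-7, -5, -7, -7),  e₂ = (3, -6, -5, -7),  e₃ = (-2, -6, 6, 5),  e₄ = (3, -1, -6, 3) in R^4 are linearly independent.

linearly independent

Place the vectors as rows of a 4×4 matrix and reduce to echelon form.
The reduction yields 4 nonzero rows, so the rank is 4.
Since rank = 4 (the number of vectors), the set is linearly independent.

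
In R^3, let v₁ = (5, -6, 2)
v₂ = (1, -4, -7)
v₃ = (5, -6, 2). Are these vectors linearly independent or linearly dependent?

linearly dependent

Row-reduce the matrix whose columns are v₁, v₂, v₃.
The reduction yields 2 nonzero rows, so the rank is 2.
Since rank 2 < 3, the set is linearly dependent.
Indeed v₁ - v₃ = 0.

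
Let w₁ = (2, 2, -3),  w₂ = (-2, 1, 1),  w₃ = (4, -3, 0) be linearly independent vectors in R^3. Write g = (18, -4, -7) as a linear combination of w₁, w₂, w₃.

Set up the augmented matrix [w₁ | w₂ | w₃ | g] and row-reduce.
Back-substitution yields (α₁, α₂, α₃) = (3, 2, 4).

g = 3w₁ + 2w₂ + 4w₃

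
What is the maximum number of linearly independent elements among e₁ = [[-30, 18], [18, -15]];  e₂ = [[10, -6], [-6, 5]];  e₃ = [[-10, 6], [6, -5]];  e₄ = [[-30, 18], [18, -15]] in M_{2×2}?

1

Represent each element by its coordinate vector in ℝ⁴.
Apply Gaussian elimination to the matrix whose rows are e₁, e₂, e₃, e₄.
Exactly 1 pivot survives; hence the rank is 1.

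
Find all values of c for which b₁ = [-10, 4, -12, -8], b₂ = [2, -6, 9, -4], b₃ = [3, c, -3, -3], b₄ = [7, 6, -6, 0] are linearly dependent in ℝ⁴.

c = 17/7

The set is linearly dependent precisely when det[b₁; b₂; b₃; b₄] = 0.
The determinant works out to 2856 - 1176*c.
Setting this to zero gives c = 17/7.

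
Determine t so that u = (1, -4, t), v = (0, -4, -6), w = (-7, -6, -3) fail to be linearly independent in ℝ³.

t = -48/7

The vectors are dependent exactly when the determinant of the matrix with rows u, v, w vanishes.
The determinant works out to -28*t - 192.
Solving -28*t - 192 = 0 yields t = -48/7.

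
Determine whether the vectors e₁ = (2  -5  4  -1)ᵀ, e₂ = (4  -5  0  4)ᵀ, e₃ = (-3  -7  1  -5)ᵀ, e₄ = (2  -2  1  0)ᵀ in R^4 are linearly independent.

The matrix [e₁|e₂|e₃|e₄] has determinant 225.
A nonzero determinant means the columns are linearly independent.

linearly independent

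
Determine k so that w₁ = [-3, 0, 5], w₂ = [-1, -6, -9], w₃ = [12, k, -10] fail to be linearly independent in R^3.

k = 45/8

The vectors are dependent exactly when the determinant of the matrix with rows w₁, w₂, w₃ vanishes.
Expanding, det = 180 - 32*k.
This vanishes exactly when k = 45/8.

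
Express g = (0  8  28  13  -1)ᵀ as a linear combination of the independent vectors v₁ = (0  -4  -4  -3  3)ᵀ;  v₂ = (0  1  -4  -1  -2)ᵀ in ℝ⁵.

g = -3v₁ - 4v₂

Set up the augmented matrix [v₁ | v₂ | g] and row-reduce.
The system has the unique solution (α₁, α₂) = (-3, -4).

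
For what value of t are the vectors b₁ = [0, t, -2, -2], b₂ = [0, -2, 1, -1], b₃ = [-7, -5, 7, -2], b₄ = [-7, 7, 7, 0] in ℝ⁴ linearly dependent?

t = -20

The vectors are dependent exactly when the determinant of the matrix with rows b₁, b₂, b₃, b₄ vanishes.
The determinant works out to -14*t - 280.
Solving -14*t - 280 = 0 yields t = -20.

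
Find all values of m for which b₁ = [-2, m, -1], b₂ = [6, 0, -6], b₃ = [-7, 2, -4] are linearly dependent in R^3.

Dependence holds iff the 3×3 matrix [b₁ b₂ b₃] is singular.
The determinant works out to 66*m - 36.
This vanishes exactly when m = 6/11.

m = 6/11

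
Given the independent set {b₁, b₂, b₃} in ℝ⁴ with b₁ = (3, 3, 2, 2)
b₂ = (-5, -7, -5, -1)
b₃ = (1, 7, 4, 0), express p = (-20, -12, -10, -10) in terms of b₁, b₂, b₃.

p = -4b₁ + 2b₂ + 2b₃

Solve the system with b₁, b₂, b₃ as columns and p as the right-hand side.
Row-reducing the augmented matrix gives the unique coefficients (α₁, α₂, α₃) = (-4, 2, 2).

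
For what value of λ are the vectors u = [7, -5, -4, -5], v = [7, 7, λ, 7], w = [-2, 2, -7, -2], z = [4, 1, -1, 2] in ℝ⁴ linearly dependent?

λ = -25/4

The set is linearly dependent precisely when det[u; v; w; z] = 0.
Cofactor expansion gives det = -112*λ - 700.
Solving -112*λ - 700 = 0 yields λ = -25/4.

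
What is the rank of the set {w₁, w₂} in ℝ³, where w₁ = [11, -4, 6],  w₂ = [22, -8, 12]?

Put the 3×2 matrix [w₁|w₂] into echelon form.
There is 1 pivot column, so rank = 1.

1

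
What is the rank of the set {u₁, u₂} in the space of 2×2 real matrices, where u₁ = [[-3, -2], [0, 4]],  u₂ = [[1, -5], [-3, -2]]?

2

Use coordinates relative to {E₁₁, E₁₂, E₂₁, E₂₂}.
Put the 4×2 matrix [u₁|u₂] into echelon form.
Exactly 2 pivots survive; hence the rank is 2.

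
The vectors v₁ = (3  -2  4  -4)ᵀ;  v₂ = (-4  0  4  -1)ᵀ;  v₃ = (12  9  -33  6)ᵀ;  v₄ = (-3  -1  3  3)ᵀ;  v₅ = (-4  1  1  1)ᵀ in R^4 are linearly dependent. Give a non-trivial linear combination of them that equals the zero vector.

Row-reduce the matrix with v₁, v₂, v₃, v₄, v₅ as columns; the null space gives the coefficients.
A generator of the null space is (3, 3, 1, 3, 0).

3v₁ + 3v₂ + v₃ + 3v₄ = 0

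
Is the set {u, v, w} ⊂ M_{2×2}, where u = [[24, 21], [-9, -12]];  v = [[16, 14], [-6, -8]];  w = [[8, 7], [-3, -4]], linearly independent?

linearly dependent

Write each element as a coordinate vector in ℝ⁴ using {E₁₁, E₁₂, E₂₁, E₂₂}.
Place the vectors as rows of a 3×4 matrix and reduce to echelon form.
The reduction yields 1 nonzero row, so the rank is 1.
Since rank 1 < 3, the set is linearly dependent.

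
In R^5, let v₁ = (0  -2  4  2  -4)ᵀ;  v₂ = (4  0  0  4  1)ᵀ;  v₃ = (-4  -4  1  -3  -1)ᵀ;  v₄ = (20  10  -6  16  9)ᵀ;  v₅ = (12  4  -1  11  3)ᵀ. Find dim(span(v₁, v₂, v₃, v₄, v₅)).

Apply Gaussian elimination to the matrix whose rows are v₁, v₂, v₃, v₄, v₅.
There are 3 pivot columns, so rank = 3.

dim = 3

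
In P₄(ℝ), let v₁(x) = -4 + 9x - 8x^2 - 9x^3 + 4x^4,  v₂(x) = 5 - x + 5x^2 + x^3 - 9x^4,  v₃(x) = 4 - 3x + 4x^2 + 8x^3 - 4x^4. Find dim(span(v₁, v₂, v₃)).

Pass to coordinate vectors with respect to the basis {1, x, …, x^4}.
Put the 5×3 matrix [v₁|v₂|v₃] into echelon form.
There are 3 pivot columns, so rank = 3.

dim = 3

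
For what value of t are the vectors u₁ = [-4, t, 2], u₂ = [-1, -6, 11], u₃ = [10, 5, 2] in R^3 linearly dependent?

t = -27/8

The set is linearly dependent precisely when det[u₁; u₂; u₃] = 0.
The determinant works out to 112*t + 378.
Solving 112*t + 378 = 0 yields t = -27/8.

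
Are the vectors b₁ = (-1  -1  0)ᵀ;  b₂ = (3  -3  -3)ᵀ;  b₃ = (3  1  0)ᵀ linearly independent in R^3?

linearly independent

The matrix [b₁|b₂|b₃] has determinant 6.
A nonzero determinant means the columns are linearly independent.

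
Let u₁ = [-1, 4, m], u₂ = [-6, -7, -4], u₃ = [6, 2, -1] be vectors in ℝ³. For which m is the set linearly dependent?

m = 9/2

The vectors are dependent exactly when the determinant of the matrix with rows u₁, u₂, u₃ vanishes.
Cofactor expansion gives det = 30*m - 135.
Solving 30*m - 135 = 0 yields m = 9/2.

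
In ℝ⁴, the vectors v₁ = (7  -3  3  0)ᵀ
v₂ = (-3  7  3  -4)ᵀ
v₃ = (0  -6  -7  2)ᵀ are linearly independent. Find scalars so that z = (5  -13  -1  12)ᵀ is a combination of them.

z = -v₁ - 4v₂ - 2v₃

Set up the augmented matrix [v₁ | v₂ | v₃ | z] and row-reduce.
Row-reducing the augmented matrix gives the unique coefficients (α₁, α₂, α₃) = (-1, -4, -2).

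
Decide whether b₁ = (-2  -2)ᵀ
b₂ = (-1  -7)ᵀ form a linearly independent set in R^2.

linearly independent

Place the vectors as rows of a 2×2 matrix and reduce to echelon form.
The reduction yields 2 nonzero rows, so the rank is 2.
Since rank = 2 (the number of vectors), the set is linearly independent.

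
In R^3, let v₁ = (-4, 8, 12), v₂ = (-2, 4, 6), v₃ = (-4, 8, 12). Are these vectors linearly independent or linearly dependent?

linearly dependent

Form the 3×3 matrix with these as columns; its determinant is 0.
A zero determinant means the columns are linearly dependent.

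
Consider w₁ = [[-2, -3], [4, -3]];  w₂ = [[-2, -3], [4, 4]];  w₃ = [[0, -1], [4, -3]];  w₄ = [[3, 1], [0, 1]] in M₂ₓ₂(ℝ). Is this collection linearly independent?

linearly independent

Write each element as a coordinate vector in ℝ⁴ using {E₁₁, E₁₂, E₂₁, E₂₂}.
Form the 4×4 matrix with these as columns; its determinant is -112.
A nonzero determinant means the columns are linearly independent.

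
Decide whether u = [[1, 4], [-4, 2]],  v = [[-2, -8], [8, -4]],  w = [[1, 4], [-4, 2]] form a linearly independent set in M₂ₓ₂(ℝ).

linearly dependent

Take coordinates with respect to the standard basis {E₁₁, E₁₂, E₂₁, E₂₂}.
Two of the vectors are equal, giving an immediate dependence.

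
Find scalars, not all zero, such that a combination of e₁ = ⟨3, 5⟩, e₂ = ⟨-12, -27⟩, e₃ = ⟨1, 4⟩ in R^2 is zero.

3e₁ + e₂ + 3e₃ = 0

Set up α₁e₁ + … + α₃e₃ = 0 and solve the homogeneous system.
The free variable yields coefficients (3, 1, 3) (any nonzero multiple also works).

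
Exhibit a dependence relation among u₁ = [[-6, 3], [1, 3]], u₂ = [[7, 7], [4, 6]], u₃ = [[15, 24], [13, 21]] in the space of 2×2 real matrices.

Write each element as a vector in ℝ⁴ using {E₁₁, E₁₂, E₂₁, E₂₂}.
Write the vectors as columns of a matrix and find a nonzero vector in its null space.
A generator of the null space is (1, 3, -1).

u₁ + 3u₂ - u₃ = 0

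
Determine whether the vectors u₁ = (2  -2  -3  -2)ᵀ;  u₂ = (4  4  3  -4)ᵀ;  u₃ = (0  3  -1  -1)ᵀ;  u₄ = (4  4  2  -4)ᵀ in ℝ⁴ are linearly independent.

Row-reduce the matrix whose columns are u₁, u₂, u₃, u₄.
The reduction yields 4 nonzero rows, so the rank is 4.
Since rank = 4 (the number of vectors), the set is linearly independent.

linearly independent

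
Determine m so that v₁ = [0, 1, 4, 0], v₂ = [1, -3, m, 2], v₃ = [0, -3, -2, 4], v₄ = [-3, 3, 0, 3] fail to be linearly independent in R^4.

Dependence holds iff the 4×4 matrix [v₁ v₂ v₃ v₄] is singular.
Cofactor expansion gives det = 12*m + 6.
Solving 12*m + 6 = 0 yields m = -1/2.

m = -1/2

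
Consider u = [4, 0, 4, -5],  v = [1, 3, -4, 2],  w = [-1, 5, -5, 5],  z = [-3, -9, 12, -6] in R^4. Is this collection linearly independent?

Row-reduce the matrix whose columns are u, v, w, z.
The reduction yields 3 nonzero rows, so the rank is 3.
Since rank 3 < 4, the set is linearly dependent.

linearly dependent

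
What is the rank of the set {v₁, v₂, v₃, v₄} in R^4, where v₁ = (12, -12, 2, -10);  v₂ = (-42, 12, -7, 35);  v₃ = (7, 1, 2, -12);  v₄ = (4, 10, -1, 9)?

Form the matrix with v₁, v₂, v₃, v₄ as columns and reduce.
Exactly 3 pivots survive; hence the rank is 3.

3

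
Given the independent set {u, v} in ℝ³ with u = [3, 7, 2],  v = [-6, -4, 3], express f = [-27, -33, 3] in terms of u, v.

f = -3u + 3v

Write f = c₁u + c₂v and equate components.
Back-substitution yields (c₁, c₂) = (-3, 3).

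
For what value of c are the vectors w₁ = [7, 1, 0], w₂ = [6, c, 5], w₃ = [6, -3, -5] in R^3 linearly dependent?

c = 33/7

Dependence holds iff the 3×3 matrix [w₁ w₂ w₃] is singular.
Cofactor expansion gives det = 165 - 35*c.
This vanishes exactly when c = 33/7.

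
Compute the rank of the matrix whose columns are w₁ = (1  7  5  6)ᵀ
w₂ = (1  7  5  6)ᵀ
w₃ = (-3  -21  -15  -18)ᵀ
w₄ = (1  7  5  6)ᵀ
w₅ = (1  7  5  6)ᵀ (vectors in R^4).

1

Put the 4×5 matrix [w₁|w₂|w₃|w₄|w₅] into echelon form.
The echelon form has 1 nonzero row, so the rank is 1.
(With 5 elements in a 4-dimensional space the rank is at most 4.)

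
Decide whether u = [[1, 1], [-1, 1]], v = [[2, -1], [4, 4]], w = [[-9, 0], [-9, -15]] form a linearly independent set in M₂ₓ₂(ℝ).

Write each element as a coordinate vector in ℝ⁴ using {E₁₁, E₁₂, E₂₁, E₂₂}.
Place the vectors as rows of a 3×4 matrix and reduce to echelon form.
The reduction yields 2 nonzero rows, so the rank is 2.
Since rank 2 < 3, the set is linearly dependent.
Indeed 3u + 3v + w = 0.

linearly dependent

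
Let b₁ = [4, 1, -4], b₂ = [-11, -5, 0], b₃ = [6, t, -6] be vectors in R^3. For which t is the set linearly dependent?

t = 3/2

Dependence holds iff the 3×3 matrix [b₁ b₂ b₃] is singular.
The determinant works out to 44*t - 66.
Solving 44*t - 66 = 0 yields t = 3/2.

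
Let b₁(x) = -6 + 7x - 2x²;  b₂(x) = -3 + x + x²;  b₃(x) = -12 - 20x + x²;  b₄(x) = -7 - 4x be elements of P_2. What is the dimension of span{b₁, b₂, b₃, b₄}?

Use coordinates relative to {1, x, x²}.
Row-reduce the 4×3 matrix with these as rows.
Exactly 3 pivots survive; hence the rank is 3.
(With 4 elements in a 3-dimensional space the rank is at most 3.)

3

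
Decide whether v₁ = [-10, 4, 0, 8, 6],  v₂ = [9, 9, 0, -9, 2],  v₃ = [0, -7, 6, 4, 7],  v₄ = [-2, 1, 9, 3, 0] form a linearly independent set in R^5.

linearly independent

Row-reduce the matrix whose columns are v₁, v₂, v₃, v₄.
The reduction yields 4 nonzero rows, so the rank is 4.
Since rank = 4 (the number of vectors), the set is linearly independent.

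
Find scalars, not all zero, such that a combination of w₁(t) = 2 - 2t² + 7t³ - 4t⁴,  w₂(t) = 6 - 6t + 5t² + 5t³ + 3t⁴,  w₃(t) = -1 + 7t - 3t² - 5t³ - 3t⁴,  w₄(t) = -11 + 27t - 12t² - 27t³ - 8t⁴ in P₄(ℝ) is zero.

Pass to coordinate vectors relative to the basis {1, t, …, t⁴}.
Solve the homogeneous system with w₁, w₂, w₃, w₄ as columns by row-reducing the coefficient matrix.
A generator of the null space is (1, 1, -3, 1).

w₁ + w₂ - 3w₃ + w₄ = 0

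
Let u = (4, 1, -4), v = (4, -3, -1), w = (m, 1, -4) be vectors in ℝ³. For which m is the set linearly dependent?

The set is linearly dependent precisely when det[u; v; w] = 0.
Cofactor expansion gives det = 52 - 13*m.
Setting this to zero gives m = 4.

m = 4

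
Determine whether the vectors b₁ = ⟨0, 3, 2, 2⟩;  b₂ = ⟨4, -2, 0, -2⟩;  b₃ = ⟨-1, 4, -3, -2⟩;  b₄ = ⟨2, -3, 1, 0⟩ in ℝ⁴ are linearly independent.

Row-reduce the matrix whose columns are b₁, b₂, b₃, b₄.
The reduction yields 4 nonzero rows, so the rank is 4.
Since rank = 4 (the number of vectors), the set is linearly independent.

linearly independent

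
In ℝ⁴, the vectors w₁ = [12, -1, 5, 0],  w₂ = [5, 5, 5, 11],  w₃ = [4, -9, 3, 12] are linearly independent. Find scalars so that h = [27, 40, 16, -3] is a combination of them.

h = 2w₁ + 3w₂ - 3w₃

Set up the augmented matrix [w₁ | w₂ | w₃ | h] and row-reduce.
Row-reducing the augmented matrix gives the unique coefficients (c₁, c₂, c₃) = (2, 3, -3).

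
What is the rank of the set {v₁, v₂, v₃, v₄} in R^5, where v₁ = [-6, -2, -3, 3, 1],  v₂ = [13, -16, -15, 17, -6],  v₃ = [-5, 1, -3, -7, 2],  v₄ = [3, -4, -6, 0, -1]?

Put the 5×4 matrix [v₁|v₂|v₃|v₄] into echelon form.
The echelon form has 3 nonzero rows, so the rank is 3.

3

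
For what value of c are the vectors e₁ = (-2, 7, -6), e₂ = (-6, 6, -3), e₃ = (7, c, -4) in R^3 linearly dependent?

c = 1/2

Place the vectors as rows of a 3×3 matrix; dependence ⇔ determinant zero.
The determinant works out to 30*c - 15.
Setting this to zero gives c = 1/2.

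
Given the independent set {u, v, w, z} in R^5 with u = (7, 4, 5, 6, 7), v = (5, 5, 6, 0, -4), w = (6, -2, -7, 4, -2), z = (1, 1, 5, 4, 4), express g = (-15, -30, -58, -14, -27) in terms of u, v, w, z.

g = -3u - 2v + 3w - 2z

Write g = c₁u + … + c₄z and equate components.
The system has the unique solution (c₁, …, c₄) = (-3, -2, 3, -2).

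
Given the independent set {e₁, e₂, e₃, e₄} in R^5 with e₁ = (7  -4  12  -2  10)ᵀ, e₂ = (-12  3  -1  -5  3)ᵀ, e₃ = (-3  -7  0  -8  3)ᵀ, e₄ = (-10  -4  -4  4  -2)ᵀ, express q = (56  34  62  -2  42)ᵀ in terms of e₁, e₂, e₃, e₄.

Since e₁, e₂, e₃, e₄ are independent, the coefficients expressing q are uniquely determined by a linear system.
Row-reducing the augmented matrix gives the unique coefficients (α₁, …, α₄) = (4, 2, -4, -4).

q = 4e₁ + 2e₂ - 4e₃ - 4e₄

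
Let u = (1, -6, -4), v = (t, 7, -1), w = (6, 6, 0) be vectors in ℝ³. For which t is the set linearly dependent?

Dependence holds iff the 3×3 matrix [u v w] is singular.
The determinant works out to 210 - 24*t.
This vanishes exactly when t = 35/4.

t = 35/4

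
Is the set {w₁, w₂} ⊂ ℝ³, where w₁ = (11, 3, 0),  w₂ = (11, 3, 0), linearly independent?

Two of the vectors are equal, giving an immediate dependence.

linearly dependent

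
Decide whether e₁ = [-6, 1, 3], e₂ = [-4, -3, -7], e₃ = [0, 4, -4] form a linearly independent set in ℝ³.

linearly independent

The matrix [e₁|e₂|e₃] has determinant -304.
A nonzero determinant means the columns are linearly independent.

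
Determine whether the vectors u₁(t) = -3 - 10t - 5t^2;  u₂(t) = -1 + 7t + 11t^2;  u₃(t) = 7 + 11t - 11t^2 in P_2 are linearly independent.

linearly independent

Write each element as a coordinate vector in ℝ³ using {1, t, t^2}.
Place the vectors as rows of a 3×3 matrix and reduce to echelon form.
The reduction yields 3 nonzero rows, so the rank is 3.
Since rank = 3 (the number of vectors), the set is linearly independent.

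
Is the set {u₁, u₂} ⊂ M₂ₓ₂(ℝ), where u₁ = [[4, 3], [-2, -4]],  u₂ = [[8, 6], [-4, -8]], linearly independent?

linearly dependent

Take coordinates with respect to the standard basis {E₁₁, E₁₂, E₂₁, E₂₂}.
Row-reduce the matrix whose columns are u₁, u₂.
The reduction yields 1 nonzero row, so the rank is 1.
Since rank 1 < 2, the set is linearly dependent.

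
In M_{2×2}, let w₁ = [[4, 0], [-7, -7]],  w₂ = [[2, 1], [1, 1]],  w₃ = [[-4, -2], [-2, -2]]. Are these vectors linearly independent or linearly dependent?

Write each element as a coordinate vector in ℝ⁴ using {E₁₁, E₁₂, E₂₁, E₂₂}.
One vector is a scalar multiple of another, so the set is dependent.

linearly dependent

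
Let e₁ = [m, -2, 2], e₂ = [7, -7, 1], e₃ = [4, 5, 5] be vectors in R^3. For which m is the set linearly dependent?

Dependence holds iff the 3×3 matrix [e₁ e₂ e₃] is singular.
Expanding, det = 188 - 40*m.
This vanishes exactly when m = 47/10.

m = 47/10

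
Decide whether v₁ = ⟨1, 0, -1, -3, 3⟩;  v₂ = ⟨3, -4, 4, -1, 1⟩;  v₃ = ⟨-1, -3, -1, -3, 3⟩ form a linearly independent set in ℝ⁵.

linearly independent

Row-reduce the matrix whose columns are v₁, v₂, v₃.
The reduction yields 3 nonzero rows, so the rank is 3.
Since rank = 3 (the number of vectors), the set is linearly independent.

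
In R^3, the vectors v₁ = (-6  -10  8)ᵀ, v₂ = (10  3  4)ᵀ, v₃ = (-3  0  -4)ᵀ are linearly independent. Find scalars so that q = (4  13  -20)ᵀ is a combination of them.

q = -v₁ + v₂ + 4v₃

Since v₁, v₂, v₃ are independent, the coefficients expressing q are uniquely determined by a linear system.
Row-reducing the augmented matrix gives the unique coefficients (α₁, α₂, α₃) = (-1, 1, 4).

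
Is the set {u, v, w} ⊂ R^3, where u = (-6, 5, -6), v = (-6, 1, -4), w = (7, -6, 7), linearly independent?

linearly independent

The matrix [u|v|w] has determinant -2.
A nonzero determinant means the columns are linearly independent.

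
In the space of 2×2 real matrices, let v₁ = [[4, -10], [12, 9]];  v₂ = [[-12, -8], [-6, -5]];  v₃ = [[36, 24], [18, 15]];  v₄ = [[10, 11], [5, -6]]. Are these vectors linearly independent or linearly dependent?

linearly dependent

Take coordinates with respect to the standard basis {E₁₁, E₁₂, E₂₁, E₂₂}.
Place the vectors as rows of a 4×4 matrix and reduce to echelon form.
The reduction yields 3 nonzero rows, so the rank is 3.
Since rank 3 < 4, the set is linearly dependent.
Indeed 3v₂ + v₃ = 0.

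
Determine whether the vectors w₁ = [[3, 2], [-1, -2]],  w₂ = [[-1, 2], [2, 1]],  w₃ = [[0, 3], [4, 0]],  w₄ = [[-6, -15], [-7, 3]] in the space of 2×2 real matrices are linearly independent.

linearly dependent

Write each element as a coordinate vector in ℝ⁴ using {E₁₁, E₁₂, E₂₁, E₂₂}.
Place the vectors as rows of a 4×4 matrix and reduce to echelon form.
The reduction yields 3 nonzero rows, so the rank is 3.
Since rank 3 < 4, the set is linearly dependent.
Indeed 3w₁ + 3w₂ + w₃ + w₄ = 0.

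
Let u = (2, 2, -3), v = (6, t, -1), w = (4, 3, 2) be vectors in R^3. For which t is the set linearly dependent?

Place the vectors as rows of a 3×3 matrix; dependence ⇔ determinant zero.
Cofactor expansion gives det = 16*t - 80.
Solving 16*t - 80 = 0 yields t = 5.

t = 5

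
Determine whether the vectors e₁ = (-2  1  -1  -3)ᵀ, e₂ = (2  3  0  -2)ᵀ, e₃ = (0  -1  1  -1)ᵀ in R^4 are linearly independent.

Row-reduce the matrix whose columns are e₁, e₂, e₃.
The reduction yields 3 nonzero rows, so the rank is 3.
Since rank = 3 (the number of vectors), the set is linearly independent.

linearly independent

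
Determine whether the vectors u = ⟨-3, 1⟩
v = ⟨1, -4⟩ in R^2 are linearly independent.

linearly independent

Row-reduce the matrix whose columns are u, v.
The reduction yields 2 nonzero rows, so the rank is 2.
Since rank = 2 (the number of vectors), the set is linearly independent.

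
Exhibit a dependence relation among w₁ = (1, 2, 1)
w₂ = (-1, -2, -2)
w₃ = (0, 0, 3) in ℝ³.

3w₁ + 3w₂ + w₃ = 0

Solve the homogeneous system with w₁, w₂, w₃ as columns by row-reducing the coefficient matrix.
One solution (up to scaling) is (3, 3, 1).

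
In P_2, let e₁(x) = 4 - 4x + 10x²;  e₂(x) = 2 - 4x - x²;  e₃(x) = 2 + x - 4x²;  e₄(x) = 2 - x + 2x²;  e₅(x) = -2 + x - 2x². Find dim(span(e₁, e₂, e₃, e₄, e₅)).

Pass to coordinate vectors with respect to the basis {1, x, x²}.
Form the matrix with e₁, e₂, e₃, e₄, e₅ as columns and reduce.
Exactly 3 pivots survive; hence the rank is 3.
(With 5 elements in a 3-dimensional space the rank is at most 3.)

3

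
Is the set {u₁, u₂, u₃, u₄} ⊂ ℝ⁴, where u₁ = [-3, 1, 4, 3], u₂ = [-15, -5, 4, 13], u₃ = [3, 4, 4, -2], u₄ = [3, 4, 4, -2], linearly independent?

linearly dependent

Two of the vectors are equal, giving an immediate dependence.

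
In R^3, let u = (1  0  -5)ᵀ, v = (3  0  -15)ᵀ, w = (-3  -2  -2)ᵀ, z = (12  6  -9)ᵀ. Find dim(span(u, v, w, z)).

Row-reduce the 4×3 matrix with these as rows.
Exactly 2 pivots survive; hence the rank is 2.
(With 4 elements in a 3-dimensional space the rank is at most 3.)

dim = 2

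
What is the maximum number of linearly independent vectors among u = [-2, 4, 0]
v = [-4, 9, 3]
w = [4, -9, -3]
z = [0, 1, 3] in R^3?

Apply Gaussian elimination to the matrix whose rows are u, v, w, z.
The echelon form has 2 nonzero rows, so the rank is 2.
(With 4 elements in a 3-dimensional space the rank is at most 3.)

2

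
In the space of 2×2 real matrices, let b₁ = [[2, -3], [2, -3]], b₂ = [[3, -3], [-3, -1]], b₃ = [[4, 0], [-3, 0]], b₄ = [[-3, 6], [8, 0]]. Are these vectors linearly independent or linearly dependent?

Write each element as a coordinate vector in ℝ⁴ using {E₁₁, E₁₂, E₂₁, E₂₂}.
Form the 4×4 matrix with these as columns; its determinant is 0.
A zero determinant means the columns are linearly dependent.

linearly dependent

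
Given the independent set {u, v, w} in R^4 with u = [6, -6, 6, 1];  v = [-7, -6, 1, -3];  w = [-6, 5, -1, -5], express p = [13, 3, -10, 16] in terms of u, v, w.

Write p = c₁u + … + c₃w and equate components.
Row-reducing the augmented matrix gives the unique coefficients (c₁, c₂, c₃) = (-2, -1, -3).

p = -2u - v - 3w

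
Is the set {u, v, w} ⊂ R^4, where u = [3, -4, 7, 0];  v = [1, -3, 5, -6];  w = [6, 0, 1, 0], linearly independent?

Place the vectors as rows of a 3×4 matrix and reduce to echelon form.
The reduction yields 3 nonzero rows, so the rank is 3.
Since rank = 3 (the number of vectors), the set is linearly independent.

linearly independent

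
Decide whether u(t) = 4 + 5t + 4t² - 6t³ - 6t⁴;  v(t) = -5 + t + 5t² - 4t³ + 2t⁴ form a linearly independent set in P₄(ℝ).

Take coordinates with respect to the standard basis {1, t, …, t⁴}.
Place the vectors as rows of a 2×5 matrix and reduce to echelon form.
The reduction yields 2 nonzero rows, so the rank is 2.
Since rank = 2 (the number of vectors), the set is linearly independent.

linearly independent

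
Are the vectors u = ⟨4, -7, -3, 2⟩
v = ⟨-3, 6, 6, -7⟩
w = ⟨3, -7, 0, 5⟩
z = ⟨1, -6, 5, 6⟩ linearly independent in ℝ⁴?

linearly independent

The matrix [u|v|w|z] has determinant -91.
A nonzero determinant means the columns are linearly independent.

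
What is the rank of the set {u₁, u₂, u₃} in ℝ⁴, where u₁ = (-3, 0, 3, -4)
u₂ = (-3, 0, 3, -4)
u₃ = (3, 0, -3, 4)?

1

Form the matrix with u₁, u₂, u₃ as columns and reduce.
Reduction leaves 1 leading entry, giving rank 1.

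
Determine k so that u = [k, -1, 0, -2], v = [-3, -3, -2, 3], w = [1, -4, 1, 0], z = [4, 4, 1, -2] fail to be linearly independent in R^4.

k = -57/2

The set is linearly dependent precisely when det[u; v; w; z] = 0.
Expanding, det = -2*k - 57.
This vanishes exactly when k = -57/2.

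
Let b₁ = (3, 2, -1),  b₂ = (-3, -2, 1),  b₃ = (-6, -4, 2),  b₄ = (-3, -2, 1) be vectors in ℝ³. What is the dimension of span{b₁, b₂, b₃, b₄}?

Form the matrix with b₁, b₂, b₃, b₄ as columns and reduce.
Reduction leaves 1 leading entry, giving rank 1.
(With 4 elements in a 3-dimensional space the rank is at most 3.)

dim = 1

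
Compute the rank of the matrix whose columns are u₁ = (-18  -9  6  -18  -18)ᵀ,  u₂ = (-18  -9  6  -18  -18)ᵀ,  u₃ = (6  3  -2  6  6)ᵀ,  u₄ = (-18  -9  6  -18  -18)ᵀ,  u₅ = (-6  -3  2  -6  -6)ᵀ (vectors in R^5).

1

Apply Gaussian elimination to the matrix whose rows are u₁, u₂, u₃, u₄, u₅.
The echelon form has 1 nonzero row, so the rank is 1.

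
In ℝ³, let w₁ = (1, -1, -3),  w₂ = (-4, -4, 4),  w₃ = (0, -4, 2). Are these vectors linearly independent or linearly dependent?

linearly independent

Row-reduce the matrix whose columns are w₁, w₂, w₃.
The reduction yields 3 nonzero rows, so the rank is 3.
Since rank = 3 (the number of vectors), the set is linearly independent.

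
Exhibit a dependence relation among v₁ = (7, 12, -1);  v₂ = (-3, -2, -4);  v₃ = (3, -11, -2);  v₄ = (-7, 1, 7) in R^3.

Row-reduce the matrix with v₁, v₂, v₃, v₄ as columns; the null space gives the coefficients.
The free variable yields coefficients (1, 1, 1, 1) (any nonzero multiple also works).

v₁ + v₂ + v₃ + v₄ = 0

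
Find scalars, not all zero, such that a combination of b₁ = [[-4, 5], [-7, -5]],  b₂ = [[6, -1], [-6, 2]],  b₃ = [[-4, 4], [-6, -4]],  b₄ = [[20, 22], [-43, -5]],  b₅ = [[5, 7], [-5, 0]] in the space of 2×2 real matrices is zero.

Take coordinates with respect to {E₁₁, E₁₂, E₂₁, E₂₂}.
Set up α₁b₁ + … + α₅b₅ = 0 and solve the homogeneous system.
A generator of the null space is (3, 3, -1, -1, 2).

3b₁ + 3b₂ - b₃ - b₄ + 2b₅ = 0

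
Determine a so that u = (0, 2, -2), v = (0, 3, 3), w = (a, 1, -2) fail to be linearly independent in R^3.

The vectors are dependent exactly when the determinant of the matrix with rows u, v, w vanishes.
Expanding, det = 12*a.
Setting this to zero gives a = 0.

a = 0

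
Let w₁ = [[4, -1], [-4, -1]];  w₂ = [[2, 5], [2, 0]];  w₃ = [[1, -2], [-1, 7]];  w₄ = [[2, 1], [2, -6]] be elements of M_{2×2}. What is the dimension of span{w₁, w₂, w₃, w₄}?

4

Use coordinates relative to {E₁₁, E₁₂, E₂₁, E₂₂}.
Apply Gaussian elimination to the matrix whose rows are w₁, w₂, w₃, w₄.
The echelon form has 4 nonzero rows, so the rank is 4.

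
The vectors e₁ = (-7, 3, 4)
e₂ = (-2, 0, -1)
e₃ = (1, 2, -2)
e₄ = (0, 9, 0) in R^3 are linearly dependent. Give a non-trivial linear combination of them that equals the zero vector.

e₁ - 2e₂ + 3e₃ - e₄ = 0

Write the vectors as columns of a matrix and find a nonzero vector in its null space.
One solution (up to scaling) is (1, -2, 3, -1).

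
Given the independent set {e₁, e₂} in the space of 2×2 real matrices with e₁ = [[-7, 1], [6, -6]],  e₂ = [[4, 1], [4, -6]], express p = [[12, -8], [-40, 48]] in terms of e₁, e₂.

Identify each element with its coordinate vector in ℝ⁴ via {E₁₁, E₁₂, E₂₁, E₂₂}.
Solve the system with e₁, e₂ as columns and p as the right-hand side.
Back-substitution yields (α₁, α₂) = (-4, -4).

p = -4e₁ - 4e₂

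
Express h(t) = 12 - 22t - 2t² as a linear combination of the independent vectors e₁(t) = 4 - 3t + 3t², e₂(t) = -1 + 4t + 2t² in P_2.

h = 2e₁ - 4e₂

Identify each element with its coordinate vector in ℝ³ via {1, t, t²}.
Since e₁, e₂ are independent, the coefficients expressing h are uniquely determined by a linear system.
Row-reducing the augmented matrix gives the unique coefficients (α₁, α₂) = (2, -4).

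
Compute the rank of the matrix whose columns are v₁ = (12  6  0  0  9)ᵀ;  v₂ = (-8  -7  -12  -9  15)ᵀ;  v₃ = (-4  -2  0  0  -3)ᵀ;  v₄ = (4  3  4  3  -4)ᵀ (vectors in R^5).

2

Form the matrix with v₁, v₂, v₃, v₄ as columns and reduce.
There are 2 pivot columns, so rank = 2.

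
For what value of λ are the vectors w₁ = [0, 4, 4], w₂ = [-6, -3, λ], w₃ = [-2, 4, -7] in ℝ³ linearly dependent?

λ = -36

The vectors are dependent exactly when the determinant of the matrix with rows w₁, w₂, w₃ vanishes.
Cofactor expansion gives det = -8*λ - 288.
Solving -8*λ - 288 = 0 yields λ = -36.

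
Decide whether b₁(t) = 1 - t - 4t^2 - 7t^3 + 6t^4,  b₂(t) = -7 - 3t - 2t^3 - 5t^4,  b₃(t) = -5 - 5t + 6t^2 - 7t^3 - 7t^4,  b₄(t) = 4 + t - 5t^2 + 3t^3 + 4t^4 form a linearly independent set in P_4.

Take coordinates with respect to the standard basis {1, t, …, t^4}.
Place the vectors as rows of a 4×5 matrix and reduce to echelon form.
The reduction yields 4 nonzero rows, so the rank is 4.
Since rank = 4 (the number of vectors), the set is linearly independent.

linearly independent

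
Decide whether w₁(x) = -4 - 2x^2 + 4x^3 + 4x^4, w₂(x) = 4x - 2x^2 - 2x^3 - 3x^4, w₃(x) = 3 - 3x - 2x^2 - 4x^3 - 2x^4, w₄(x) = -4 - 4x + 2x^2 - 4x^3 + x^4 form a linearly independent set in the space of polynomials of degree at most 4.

Write each element as a coordinate vector in ℝ⁵ using {1, x, …, x^4}.
Place the vectors as rows of a 4×5 matrix and reduce to echelon form.
The reduction yields 4 nonzero rows, so the rank is 4.
Since rank = 4 (the number of vectors), the set is linearly independent.

linearly independent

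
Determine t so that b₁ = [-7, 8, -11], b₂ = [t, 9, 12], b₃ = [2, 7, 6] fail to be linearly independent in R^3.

The vectors are dependent exactly when the determinant of the matrix with rows b₁, b₂, b₃ vanishes.
Expanding, det = 600 - 125*t.
Setting this to zero gives t = 24/5.

t = 24/5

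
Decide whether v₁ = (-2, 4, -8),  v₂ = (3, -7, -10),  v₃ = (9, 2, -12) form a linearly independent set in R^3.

Place the vectors as rows of a 3×3 matrix and reduce to echelon form.
The reduction yields 3 nonzero rows, so the rank is 3.
Since rank = 3 (the number of vectors), the set is linearly independent.

linearly independent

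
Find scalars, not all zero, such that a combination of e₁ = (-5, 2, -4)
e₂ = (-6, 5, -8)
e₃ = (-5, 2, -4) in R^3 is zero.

e₁ - e₃ = 0

Row-reduce the matrix with e₁, e₂, e₃ as columns; the null space gives the coefficients.
A generator of the null space is (1, 0, -1).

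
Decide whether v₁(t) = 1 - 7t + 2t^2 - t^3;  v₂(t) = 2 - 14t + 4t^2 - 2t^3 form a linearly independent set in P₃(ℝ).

linearly dependent

Take coordinates with respect to the standard basis {1, t, …, t^3}.
One vector is a scalar multiple of another, so the set is dependent.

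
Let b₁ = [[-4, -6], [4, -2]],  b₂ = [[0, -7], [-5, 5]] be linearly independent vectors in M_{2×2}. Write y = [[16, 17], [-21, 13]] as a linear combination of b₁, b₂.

y = -4b₁ + b₂

Identify each element with its coordinate vector in ℝ⁴ via {E₁₁, E₁₂, E₂₁, E₂₂}.
Set up the augmented matrix [b₁ | b₂ | y] and row-reduce.
Back-substitution yields (α₁, α₂) = (-4, 1).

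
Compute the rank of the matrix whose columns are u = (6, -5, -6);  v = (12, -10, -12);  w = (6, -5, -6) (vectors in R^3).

Put the 3×3 matrix [u|v|w] into echelon form.
Exactly 1 pivot survives; hence the rank is 1.

1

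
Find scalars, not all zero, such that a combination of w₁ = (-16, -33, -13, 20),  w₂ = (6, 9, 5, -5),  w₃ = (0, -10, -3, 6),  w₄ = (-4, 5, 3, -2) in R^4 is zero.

Solve the homogeneous system with w₁, w₂, w₃, w₄ as columns by row-reducing the coefficient matrix.
The free variable yields coefficients (1, 2, -2, -1) (any nonzero multiple also works).

w₁ + 2w₂ - 2w₃ - w₄ = 0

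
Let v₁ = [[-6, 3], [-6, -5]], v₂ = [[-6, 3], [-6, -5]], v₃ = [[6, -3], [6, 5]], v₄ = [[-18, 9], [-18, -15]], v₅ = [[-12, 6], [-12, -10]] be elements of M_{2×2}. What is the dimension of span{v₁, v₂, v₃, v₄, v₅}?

1

Pass to coordinate vectors with respect to the basis {E₁₁, E₁₂, E₂₁, E₂₂}.
Row-reduce the 5×4 matrix with these as rows.
Exactly 1 pivot survives; hence the rank is 1.
(With 5 elements in a 4-dimensional space the rank is at most 4.)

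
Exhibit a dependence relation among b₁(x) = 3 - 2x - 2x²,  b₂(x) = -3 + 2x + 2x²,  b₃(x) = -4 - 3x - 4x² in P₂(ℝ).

b₁ + b₂ = 0

Write each element as a vector in ℝ³ using {1, x, x²}.
Solve the homogeneous system with b₁, b₂, b₃ as columns by row-reducing the coefficient matrix.
One solution (up to scaling) is (1, 1, 0).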